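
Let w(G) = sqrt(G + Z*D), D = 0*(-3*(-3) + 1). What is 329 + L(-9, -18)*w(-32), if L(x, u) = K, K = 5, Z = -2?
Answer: 329 + 20*I*sqrt(2) ≈ 329.0 + 28.284*I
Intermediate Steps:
D = 0 (D = 0*(9 + 1) = 0*10 = 0)
w(G) = sqrt(G) (w(G) = sqrt(G - 2*0) = sqrt(G + 0) = sqrt(G))
L(x, u) = 5
329 + L(-9, -18)*w(-32) = 329 + 5*sqrt(-32) = 329 + 5*(4*I*sqrt(2)) = 329 + 20*I*sqrt(2)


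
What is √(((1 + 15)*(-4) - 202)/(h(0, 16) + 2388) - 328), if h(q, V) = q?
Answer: I*√467767410/1194 ≈ 18.114*I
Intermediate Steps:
√(((1 + 15)*(-4) - 202)/(h(0, 16) + 2388) - 328) = √(((1 + 15)*(-4) - 202)/(0 + 2388) - 328) = √((16*(-4) - 202)/2388 - 328) = √((-64 - 202)*(1/2388) - 328) = √(-266*1/2388 - 328) = √(-133/1194 - 328) = √(-391765/1194) = I*√467767410/1194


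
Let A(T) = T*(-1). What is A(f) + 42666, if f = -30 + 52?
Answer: 42644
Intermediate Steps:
f = 22
A(T) = -T
A(f) + 42666 = -1*22 + 42666 = -22 + 42666 = 42644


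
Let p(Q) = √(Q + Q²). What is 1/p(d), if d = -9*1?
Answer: √2/12 ≈ 0.11785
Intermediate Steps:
d = -9
1/p(d) = 1/(√(-9*(1 - 9))) = 1/(√(-9*(-8))) = 1/(√72) = 1/(6*√2) = √2/12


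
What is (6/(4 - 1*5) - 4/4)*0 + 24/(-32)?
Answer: -¾ ≈ -0.75000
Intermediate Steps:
(6/(4 - 1*5) - 4/4)*0 + 24/(-32) = (6/(4 - 5) - 4*¼)*0 + 24*(-1/32) = (6/(-1) - 1)*0 - ¾ = (6*(-1) - 1)*0 - ¾ = (-6 - 1)*0 - ¾ = -7*0 - ¾ = 0 - ¾ = -¾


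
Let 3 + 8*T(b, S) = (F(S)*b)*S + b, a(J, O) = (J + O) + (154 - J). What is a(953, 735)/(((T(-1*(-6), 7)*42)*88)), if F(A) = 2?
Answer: 127/5742 ≈ 0.022118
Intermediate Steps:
a(J, O) = 154 + O
T(b, S) = -3/8 + b/8 + S*b/4 (T(b, S) = -3/8 + ((2*b)*S + b)/8 = -3/8 + (2*S*b + b)/8 = -3/8 + (b + 2*S*b)/8 = -3/8 + (b/8 + S*b/4) = -3/8 + b/8 + S*b/4)
a(953, 735)/(((T(-1*(-6), 7)*42)*88)) = (154 + 735)/((((-3/8 + (-1*(-6))/8 + (1/4)*7*(-1*(-6)))*42)*88)) = 889/((((-3/8 + (1/8)*6 + (1/4)*7*6)*42)*88)) = 889/((((-3/8 + 3/4 + 21/2)*42)*88)) = 889/((((87/8)*42)*88)) = 889/(((1827/4)*88)) = 889/40194 = 889*(1/40194) = 127/5742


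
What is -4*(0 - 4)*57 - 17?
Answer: 895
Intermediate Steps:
-4*(0 - 4)*57 - 17 = -4*(-4)*57 - 17 = 16*57 - 17 = 912 - 17 = 895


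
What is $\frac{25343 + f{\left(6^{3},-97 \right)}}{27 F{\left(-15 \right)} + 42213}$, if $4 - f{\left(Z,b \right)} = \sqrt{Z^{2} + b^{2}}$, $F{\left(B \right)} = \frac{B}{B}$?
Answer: $\frac{8449}{14080} - \frac{\sqrt{56065}}{42240} \approx 0.59447$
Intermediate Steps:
$F{\left(B \right)} = 1$
$f{\left(Z,b \right)} = 4 - \sqrt{Z^{2} + b^{2}}$
$\frac{25343 + f{\left(6^{3},-97 \right)}}{27 F{\left(-15 \right)} + 42213} = \frac{25343 + \left(4 - \sqrt{\left(6^{3}\right)^{2} + \left(-97\right)^{2}}\right)}{27 \cdot 1 + 42213} = \frac{25343 + \left(4 - \sqrt{216^{2} + 9409}\right)}{27 + 42213} = \frac{25343 + \left(4 - \sqrt{46656 + 9409}\right)}{42240} = \left(25343 + \left(4 - \sqrt{56065}\right)\right) \frac{1}{42240} = \left(25347 - \sqrt{56065}\right) \frac{1}{42240} = \frac{8449}{14080} - \frac{\sqrt{56065}}{42240}$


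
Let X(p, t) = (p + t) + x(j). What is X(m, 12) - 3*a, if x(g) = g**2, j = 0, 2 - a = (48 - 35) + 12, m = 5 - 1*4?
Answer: 82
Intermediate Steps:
m = 1 (m = 5 - 4 = 1)
a = -23 (a = 2 - ((48 - 35) + 12) = 2 - (13 + 12) = 2 - 1*25 = 2 - 25 = -23)
X(p, t) = p + t (X(p, t) = (p + t) + 0**2 = (p + t) + 0 = p + t)
X(m, 12) - 3*a = (1 + 12) - 3*(-23) = 13 + 69 = 82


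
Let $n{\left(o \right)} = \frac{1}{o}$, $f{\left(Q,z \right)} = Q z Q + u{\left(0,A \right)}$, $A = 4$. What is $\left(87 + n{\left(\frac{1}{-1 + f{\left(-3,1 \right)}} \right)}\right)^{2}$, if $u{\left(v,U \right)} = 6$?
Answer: $10201$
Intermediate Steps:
$f{\left(Q,z \right)} = 6 + z Q^{2}$ ($f{\left(Q,z \right)} = Q z Q + 6 = z Q^{2} + 6 = 6 + z Q^{2}$)
$\left(87 + n{\left(\frac{1}{-1 + f{\left(-3,1 \right)}} \right)}\right)^{2} = \left(87 + \frac{1}{\frac{1}{-1 + \left(6 + 1 \left(-3\right)^{2}\right)}}\right)^{2} = \left(87 + \frac{1}{\frac{1}{-1 + \left(6 + 1 \cdot 9\right)}}\right)^{2} = \left(87 + \frac{1}{\frac{1}{-1 + \left(6 + 9\right)}}\right)^{2} = \left(87 + \frac{1}{\frac{1}{-1 + 15}}\right)^{2} = \left(87 + \frac{1}{\frac{1}{14}}\right)^{2} = \left(87 + 14\right)^{2} = 101^{2} = 10201$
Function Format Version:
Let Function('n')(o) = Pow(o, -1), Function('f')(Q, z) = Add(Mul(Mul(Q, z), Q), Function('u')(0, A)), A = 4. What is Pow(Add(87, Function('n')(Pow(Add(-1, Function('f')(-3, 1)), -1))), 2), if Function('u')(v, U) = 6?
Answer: 10201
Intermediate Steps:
Function('f')(Q, z) = Add(6, Mul(z, Pow(Q, 2))) (Function('f')(Q, z) = Add(Mul(Mul(Q, z), Q), 6) = Add(Mul(z, Pow(Q, 2)), 6) = Add(6, Mul(z, Pow(Q, 2))))
Pow(Add(87, Function('n')(Pow(Add(-1, Function('f')(-3, 1)), -1))), 2) = Pow(Add(87, Pow(Pow(Add(-1, Add(6, Mul(1, Pow(-3, 2)))), -1), -1)), 2) = Pow(Add(87, Pow(Pow(Add(-1, Add(6, Mul(1, 9))), -1), -1)), 2) = Pow(Add(87, Pow(Pow(Add(-1, Add(6, 9)), -1), -1)), 2) = Pow(Add(87, Pow(Pow(Add(-1, 15), -1), -1)), 2) = Pow(Add(87, Pow(Pow(14, -1), -1)), 2) = Pow(Add(87, Pow(Rational(1, 14), -1)), 2) = Pow(Add(87, 14), 2) = Pow(101, 2) = 10201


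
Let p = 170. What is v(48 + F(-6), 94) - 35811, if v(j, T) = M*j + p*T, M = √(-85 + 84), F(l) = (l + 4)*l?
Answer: -19831 + 60*I ≈ -19831.0 + 60.0*I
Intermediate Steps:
F(l) = l*(4 + l) (F(l) = (4 + l)*l = l*(4 + l))
M = I (M = √(-1) = I ≈ 1.0*I)
v(j, T) = 170*T + I*j (v(j, T) = I*j + 170*T = 170*T + I*j)
v(48 + F(-6), 94) - 35811 = (170*94 + I*(48 - 6*(4 - 6))) - 35811 = (15980 + I*(48 - 6*(-2))) - 35811 = (15980 + I*(48 + 12)) - 35811 = (15980 + I*60) - 35811 = (15980 + 60*I) - 35811 = -19831 + 60*I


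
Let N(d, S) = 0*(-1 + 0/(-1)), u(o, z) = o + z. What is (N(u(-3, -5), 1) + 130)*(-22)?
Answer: -2860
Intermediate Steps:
N(d, S) = 0 (N(d, S) = 0*(-1 + 0*(-1)) = 0*(-1 + 0) = 0*(-1) = 0)
(N(u(-3, -5), 1) + 130)*(-22) = (0 + 130)*(-22) = 130*(-22) = -2860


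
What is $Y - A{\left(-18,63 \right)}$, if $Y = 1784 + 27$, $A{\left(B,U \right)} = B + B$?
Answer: $1847$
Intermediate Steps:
$A{\left(B,U \right)} = 2 B$
$Y = 1811$
$Y - A{\left(-18,63 \right)} = 1811 - 2 \left(-18\right) = 1811 - -36 = 1811 + 36 = 1847$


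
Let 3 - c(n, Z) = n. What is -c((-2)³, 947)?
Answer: -11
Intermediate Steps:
c(n, Z) = 3 - n
-c((-2)³, 947) = -(3 - 1*(-2)³) = -(3 - 1*(-8)) = -(3 + 8) = -1*11 = -11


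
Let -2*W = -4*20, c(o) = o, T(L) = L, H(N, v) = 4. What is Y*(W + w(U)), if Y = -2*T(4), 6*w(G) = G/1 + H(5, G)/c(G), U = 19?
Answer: -19700/57 ≈ -345.61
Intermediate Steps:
w(G) = G/6 + 2/(3*G) (w(G) = (G/1 + 4/G)/6 = (G*1 + 4/G)/6 = (G + 4/G)/6 = G/6 + 2/(3*G))
W = 40 (W = -(-2)*20 = -1/2*(-80) = 40)
Y = -8 (Y = -2*4 = -8)
Y*(W + w(U)) = -8*(40 + (1/6)*(4 + 19**2)/19) = -8*(40 + (1/6)*(1/19)*(4 + 361)) = -8*(40 + (1/6)*(1/19)*365) = -8*(40 + 365/114) = -8*4925/114 = -19700/57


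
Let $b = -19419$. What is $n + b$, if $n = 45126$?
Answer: $25707$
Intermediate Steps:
$n + b = 45126 - 19419 = 25707$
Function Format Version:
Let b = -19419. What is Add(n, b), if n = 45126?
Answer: 25707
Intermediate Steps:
Add(n, b) = Add(45126, -19419) = 25707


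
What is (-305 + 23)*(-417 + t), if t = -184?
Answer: 169482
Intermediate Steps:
(-305 + 23)*(-417 + t) = (-305 + 23)*(-417 - 184) = -282*(-601) = 169482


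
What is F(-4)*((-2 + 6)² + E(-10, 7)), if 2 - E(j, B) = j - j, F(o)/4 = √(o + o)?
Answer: 144*I*√2 ≈ 203.65*I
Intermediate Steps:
F(o) = 4*√2*√o (F(o) = 4*√(o + o) = 4*√(2*o) = 4*(√2*√o) = 4*√2*√o)
E(j, B) = 2 (E(j, B) = 2 - (j - j) = 2 - 1*0 = 2 + 0 = 2)
F(-4)*((-2 + 6)² + E(-10, 7)) = (4*√2*√(-4))*((-2 + 6)² + 2) = (4*√2*(2*I))*(4² + 2) = (8*I*√2)*(16 + 2) = (8*I*√2)*18 = 144*I*√2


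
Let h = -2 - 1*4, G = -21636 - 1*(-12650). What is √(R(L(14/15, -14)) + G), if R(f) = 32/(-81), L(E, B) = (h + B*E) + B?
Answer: I*√727898/9 ≈ 94.797*I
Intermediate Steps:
G = -8986 (G = -21636 + 12650 = -8986)
h = -6 (h = -2 - 4 = -6)
L(E, B) = -6 + B + B*E (L(E, B) = (-6 + B*E) + B = -6 + B + B*E)
R(f) = -32/81 (R(f) = 32*(-1/81) = -32/81)
√(R(L(14/15, -14)) + G) = √(-32/81 - 8986) = √(-727898/81) = I*√727898/9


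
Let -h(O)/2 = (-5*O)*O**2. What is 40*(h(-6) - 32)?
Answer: -87680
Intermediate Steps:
h(O) = 10*O**3 (h(O) = -2*(-5*O)*O**2 = -(-10)*O**3 = 10*O**3)
40*(h(-6) - 32) = 40*(10*(-6)**3 - 32) = 40*(10*(-216) - 32) = 40*(-2160 - 32) = 40*(-2192) = -87680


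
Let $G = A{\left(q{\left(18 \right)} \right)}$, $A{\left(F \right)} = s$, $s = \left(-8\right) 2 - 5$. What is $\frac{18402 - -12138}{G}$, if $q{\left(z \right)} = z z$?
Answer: $- \frac{10180}{7} \approx -1454.3$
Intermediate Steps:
$s = -21$ ($s = -16 - 5 = -21$)
$q{\left(z \right)} = z^{2}$
$A{\left(F \right)} = -21$
$G = -21$
$\frac{18402 - -12138}{G} = \frac{18402 - -12138}{-21} = \left(18402 + 12138\right) \left(- \frac{1}{21}\right) = 30540 \left(- \frac{1}{21}\right) = - \frac{10180}{7}$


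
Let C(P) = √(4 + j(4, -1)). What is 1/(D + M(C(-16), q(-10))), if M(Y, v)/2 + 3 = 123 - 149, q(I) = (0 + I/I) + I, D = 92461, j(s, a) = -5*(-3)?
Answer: 1/92403 ≈ 1.0822e-5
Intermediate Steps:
j(s, a) = 15
C(P) = √19 (C(P) = √(4 + 15) = √19)
q(I) = 1 + I (q(I) = (0 + 1) + I = 1 + I)
M(Y, v) = -58 (M(Y, v) = -6 + 2*(123 - 149) = -6 + 2*(-26) = -6 - 52 = -58)
1/(D + M(C(-16), q(-10))) = 1/(92461 - 58) = 1/92403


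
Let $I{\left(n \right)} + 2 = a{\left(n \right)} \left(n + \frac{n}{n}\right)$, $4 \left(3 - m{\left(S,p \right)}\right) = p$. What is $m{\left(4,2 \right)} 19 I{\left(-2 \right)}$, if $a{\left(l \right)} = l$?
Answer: $0$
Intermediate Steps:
$m{\left(S,p \right)} = 3 - \frac{p}{4}$
$I{\left(n \right)} = -2 + n \left(1 + n\right)$ ($I{\left(n \right)} = -2 + n \left(n + \frac{n}{n}\right) = -2 + n \left(n + 1\right) = -2 + n \left(1 + n\right)$)
$m{\left(4,2 \right)} 19 I{\left(-2 \right)} = \left(3 - \frac{1}{2}\right) 19 \left(-2 - 2 + \left(-2\right)^{2}\right) = \left(3 - \frac{1}{2}\right) 19 \left(-2 - 2 + 4\right) = \frac{5}{2} \cdot 19 \cdot 0 = \frac{95}{2} \cdot 0 = 0$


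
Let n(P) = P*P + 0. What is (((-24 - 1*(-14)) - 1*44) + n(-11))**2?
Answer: 4489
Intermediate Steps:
n(P) = P**2 (n(P) = P**2 + 0 = P**2)
(((-24 - 1*(-14)) - 1*44) + n(-11))**2 = (((-24 - 1*(-14)) - 1*44) + (-11)**2)**2 = (((-24 + 14) - 44) + 121)**2 = ((-10 - 44) + 121)**2 = (-54 + 121)**2 = 67**2 = 4489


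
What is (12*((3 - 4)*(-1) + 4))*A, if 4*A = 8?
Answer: 120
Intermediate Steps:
A = 2 (A = (¼)*8 = 2)
(12*((3 - 4)*(-1) + 4))*A = (12*((3 - 4)*(-1) + 4))*2 = (12*(-1*(-1) + 4))*2 = (12*(1 + 4))*2 = (12*5)*2 = 60*2 = 120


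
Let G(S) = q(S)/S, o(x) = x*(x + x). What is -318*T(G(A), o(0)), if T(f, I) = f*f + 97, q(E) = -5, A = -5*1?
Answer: -31164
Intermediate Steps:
A = -5
o(x) = 2*x² (o(x) = x*(2*x) = 2*x²)
G(S) = -5/S
T(f, I) = 97 + f² (T(f, I) = f² + 97 = 97 + f²)
-318*T(G(A), o(0)) = -318*(97 + (-5/(-5))²) = -318*(97 + (-5*(-⅕))²) = -318*(97 + 1²) = -318*(97 + 1) = -318*98 = -31164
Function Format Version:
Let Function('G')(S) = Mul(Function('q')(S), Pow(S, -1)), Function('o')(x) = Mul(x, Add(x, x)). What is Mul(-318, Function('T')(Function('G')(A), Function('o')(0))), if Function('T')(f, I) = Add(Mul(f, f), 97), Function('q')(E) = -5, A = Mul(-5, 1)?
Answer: -31164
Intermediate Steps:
A = -5
Function('o')(x) = Mul(2, Pow(x, 2)) (Function('o')(x) = Mul(x, Mul(2, x)) = Mul(2, Pow(x, 2)))
Function('G')(S) = Mul(-5, Pow(S, -1))
Function('T')(f, I) = Add(97, Pow(f, 2)) (Function('T')(f, I) = Add(Pow(f, 2), 97) = Add(97, Pow(f, 2)))
Mul(-318, Function('T')(Function('G')(A), Function('o')(0))) = Mul(-318, Add(97, Pow(Mul(-5, Pow(-5, -1)), 2))) = Mul(-318, Add(97, Pow(Mul(-5, Rational(-1, 5)), 2))) = Mul(-318, Add(97, Pow(1, 2))) = Mul(-318, Add(97, 1)) = Mul(-318, 98) = -31164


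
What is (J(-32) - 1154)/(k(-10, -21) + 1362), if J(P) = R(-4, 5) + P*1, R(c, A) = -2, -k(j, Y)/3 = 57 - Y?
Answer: -99/94 ≈ -1.0532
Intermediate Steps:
k(j, Y) = -171 + 3*Y (k(j, Y) = -3*(57 - Y) = -171 + 3*Y)
J(P) = -2 + P (J(P) = -2 + P*1 = -2 + P)
(J(-32) - 1154)/(k(-10, -21) + 1362) = ((-2 - 32) - 1154)/((-171 + 3*(-21)) + 1362) = (-34 - 1154)/((-171 - 63) + 1362) = -1188/(-234 + 1362) = -1188/1128 = -1188*1/1128 = -99/94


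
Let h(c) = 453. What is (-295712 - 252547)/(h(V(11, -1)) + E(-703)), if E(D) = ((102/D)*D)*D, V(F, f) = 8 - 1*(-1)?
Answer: 182753/23751 ≈ 7.6945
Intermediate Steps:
V(F, f) = 9 (V(F, f) = 8 + 1 = 9)
E(D) = 102*D
(-295712 - 252547)/(h(V(11, -1)) + E(-703)) = (-295712 - 252547)/(453 + 102*(-703)) = -548259/(453 - 71706) = -548259/(-71253) = -548259*(-1/71253) = 182753/23751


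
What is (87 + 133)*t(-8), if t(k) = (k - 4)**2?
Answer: 31680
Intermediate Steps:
t(k) = (-4 + k)**2
(87 + 133)*t(-8) = (87 + 133)*(-4 - 8)**2 = 220*(-12)**2 = 220*144 = 31680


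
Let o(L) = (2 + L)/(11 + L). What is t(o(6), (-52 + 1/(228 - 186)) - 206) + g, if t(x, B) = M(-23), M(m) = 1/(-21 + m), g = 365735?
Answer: 16092339/44 ≈ 3.6574e+5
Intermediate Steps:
o(L) = (2 + L)/(11 + L)
t(x, B) = -1/44 (t(x, B) = 1/(-21 - 23) = 1/(-44) = -1/44)
t(o(6), (-52 + 1/(228 - 186)) - 206) + g = -1/44 + 365735 = 16092339/44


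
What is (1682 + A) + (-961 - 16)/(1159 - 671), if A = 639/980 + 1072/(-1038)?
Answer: 104223004087/62051640 ≈ 1679.6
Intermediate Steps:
A = -193639/508620 (A = 639*(1/980) + 1072*(-1/1038) = 639/980 - 536/519 = -193639/508620 ≈ -0.38071)
(1682 + A) + (-961 - 16)/(1159 - 671) = (1682 - 193639/508620) + (-961 - 16)/(1159 - 671) = 855305201/508620 - 977/488 = 104223004087/62051640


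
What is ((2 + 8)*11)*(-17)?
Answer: -1870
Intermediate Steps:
((2 + 8)*11)*(-17) = (10*11)*(-17) = 110*(-17) = -1870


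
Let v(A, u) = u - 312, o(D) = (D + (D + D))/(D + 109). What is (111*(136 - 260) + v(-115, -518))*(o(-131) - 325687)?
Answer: 52280969137/11 ≈ 4.7528e+9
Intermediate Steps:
o(D) = 3*D/(109 + D) (o(D) = (D + 2*D)/(109 + D) = (3*D)/(109 + D) = 3*D/(109 + D))
v(A, u) = -312 + u
(111*(136 - 260) + v(-115, -518))*(o(-131) - 325687) = (111*(136 - 260) + (-312 - 518))*(3*(-131)/(109 - 131) - 325687) = (111*(-124) - 830)*(3*(-131)/(-22) - 325687) = (-13764 - 830)*(3*(-131)*(-1/22) - 325687) = -14594*(393/22 - 325687) = -14594*(-7164721/22) = 52280969137/11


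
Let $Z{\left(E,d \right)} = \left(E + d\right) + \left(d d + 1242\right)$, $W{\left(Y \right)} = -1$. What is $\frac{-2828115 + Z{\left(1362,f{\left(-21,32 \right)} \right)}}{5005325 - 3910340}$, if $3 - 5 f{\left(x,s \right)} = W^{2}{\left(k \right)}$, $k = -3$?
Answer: $- \frac{70637761}{27374625} \approx -2.5804$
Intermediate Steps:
$f{\left(x,s \right)} = \frac{2}{5}$ ($f{\left(x,s \right)} = \frac{3}{5} - \frac{\left(-1\right)^{2}}{5} = \frac{3}{5} - \frac{1}{5} = \frac{2}{5}$)
$Z{\left(E,d \right)} = 1242 + E + d + d^{2}$ ($Z{\left(E,d \right)} = \left(E + d\right) + \left(d^{2} + 1242\right) = \left(E + d\right) + \left(1242 + d^{2}\right) = 1242 + E + d + d^{2}$)
$\frac{-2828115 + Z{\left(1362,f{\left(-21,32 \right)} \right)}}{5005325 - 3910340} = \frac{-2828115 + \left(1242 + 1362 + \frac{2}{5} + \left(\frac{2}{5}\right)^{2}\right)}{5005325 - 3910340} = \frac{-2828115 + \left(1242 + 1362 + \frac{2}{5} + \frac{4}{25}\right)}{1094985} = \left(-2828115 + \frac{65114}{25}\right) \frac{1}{1094985} = \left(- \frac{70637761}{25}\right) \frac{1}{1094985} = - \frac{70637761}{27374625}$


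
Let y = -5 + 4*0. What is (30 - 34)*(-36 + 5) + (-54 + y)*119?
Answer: -6897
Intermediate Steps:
y = -5 (y = -5 + 0 = -5)
(30 - 34)*(-36 + 5) + (-54 + y)*119 = (30 - 34)*(-36 + 5) + (-54 - 5)*119 = -4*(-31) - 59*119 = 124 - 7021 = -6897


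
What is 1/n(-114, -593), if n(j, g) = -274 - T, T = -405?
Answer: 1/131 ≈ 0.0076336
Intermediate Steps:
n(j, g) = 131 (n(j, g) = -274 - 1*(-405) = -274 + 405 = 131)
1/n(-114, -593) = 1/131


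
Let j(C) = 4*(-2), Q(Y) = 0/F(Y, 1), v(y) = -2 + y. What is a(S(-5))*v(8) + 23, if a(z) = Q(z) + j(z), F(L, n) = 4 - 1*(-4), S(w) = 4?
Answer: -25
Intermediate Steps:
F(L, n) = 8 (F(L, n) = 4 + 4 = 8)
Q(Y) = 0 (Q(Y) = 0/8 = 0*(⅛) = 0)
j(C) = -8
a(z) = -8 (a(z) = 0 - 8 = -8)
a(S(-5))*v(8) + 23 = -8*(-2 + 8) + 23 = -8*6 + 23 = -48 + 23 = -25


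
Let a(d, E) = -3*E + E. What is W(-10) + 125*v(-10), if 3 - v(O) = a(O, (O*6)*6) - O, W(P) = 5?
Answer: -90870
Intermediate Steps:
a(d, E) = -2*E
v(O) = 3 + 73*O (v(O) = 3 - (-2*O*6*6 - O) = 3 - (-2*6*O*6 - O) = 3 - (-72*O - O) = 3 - (-73)*O = 3 + 73*O)
W(-10) + 125*v(-10) = 5 + 125*(3 + 73*(-10)) = 5 + 125*(3 - 730) = 5 + 125*(-727) = 5 - 90875 = -90870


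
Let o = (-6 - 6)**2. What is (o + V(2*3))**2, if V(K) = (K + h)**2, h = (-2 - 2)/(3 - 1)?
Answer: 25600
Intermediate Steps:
o = 144 (o = (-12)**2 = 144)
h = -2 (h = -4/2 = -4*1/2 = -2)
V(K) = (-2 + K)**2 (V(K) = (K - 2)**2 = (-2 + K)**2)
(o + V(2*3))**2 = (144 + (-2 + 2*3)**2)**2 = (144 + (-2 + 6)**2)**2 = (144 + 4**2)**2 = (144 + 16)**2 = 160**2 = 25600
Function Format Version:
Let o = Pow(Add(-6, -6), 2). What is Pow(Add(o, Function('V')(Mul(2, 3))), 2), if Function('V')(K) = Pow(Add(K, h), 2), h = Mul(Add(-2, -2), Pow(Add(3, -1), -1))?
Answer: 25600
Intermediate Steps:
o = 144 (o = Pow(-12, 2) = 144)
h = -2 (h = Mul(-4, Pow(2, -1)) = Mul(-4, Rational(1, 2)) = -2)
Function('V')(K) = Pow(Add(-2, K), 2) (Function('V')(K) = Pow(Add(K, -2), 2) = Pow(Add(-2, K), 2))
Pow(Add(o, Function('V')(Mul(2, 3))), 2) = Pow(Add(144, Pow(Add(-2, Mul(2, 3)), 2)), 2) = Pow(Add(144, Pow(Add(-2, 6), 2)), 2) = Pow(Add(144, Pow(4, 2)), 2) = Pow(Add(144, 16), 2) = Pow(160, 2) = 25600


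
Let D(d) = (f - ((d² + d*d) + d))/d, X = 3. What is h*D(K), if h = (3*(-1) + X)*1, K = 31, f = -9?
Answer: 0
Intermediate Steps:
h = 0 (h = (3*(-1) + 3)*1 = (-3 + 3)*1 = 0*1 = 0)
D(d) = (-9 - d - 2*d²)/d (D(d) = (-9 - ((d² + d*d) + d))/d = (-9 - ((d² + d²) + d))/d = (-9 - (2*d² + d))/d = (-9 - (d + 2*d²))/d = (-9 + (-d - 2*d²))/d = (-9 - d - 2*d²)/d)
h*D(K) = 0*(-1 - 9/31 - 2*31) = 0*(-1 - 9*1/31 - 62) = 0*(-1 - 9/31 - 62) = 0*(-1962/31) = 0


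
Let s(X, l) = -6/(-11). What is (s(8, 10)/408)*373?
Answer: 373/748 ≈ 0.49866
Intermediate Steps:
s(X, l) = 6/11 (s(X, l) = -6*(-1/11) = 6/11)
(s(8, 10)/408)*373 = ((6/11)/408)*373 = ((6/11)*(1/408))*373 = (1/748)*373 = 373/748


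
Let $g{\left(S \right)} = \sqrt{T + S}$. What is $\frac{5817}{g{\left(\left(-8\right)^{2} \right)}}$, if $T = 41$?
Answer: $\frac{277 \sqrt{105}}{5} \approx 567.68$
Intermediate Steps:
$g{\left(S \right)} = \sqrt{41 + S}$
$\frac{5817}{g{\left(\left(-8\right)^{2} \right)}} = \frac{5817}{\sqrt{41 + \left(-8\right)^{2}}} = \frac{5817}{\sqrt{41 + 64}} = \frac{5817}{\sqrt{105}} = 5817 \frac{\sqrt{105}}{105} = \frac{277 \sqrt{105}}{5}$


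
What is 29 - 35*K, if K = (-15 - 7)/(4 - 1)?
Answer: 857/3 ≈ 285.67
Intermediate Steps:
K = -22/3 ≈ -7.3333
29 - 35*K = 29 - 35*(-22/3) = 29 + 770/3 = 857/3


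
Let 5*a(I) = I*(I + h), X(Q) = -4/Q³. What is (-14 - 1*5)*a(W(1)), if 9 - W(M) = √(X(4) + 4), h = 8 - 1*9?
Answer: -4617/16 + 969*√7/20 ≈ -160.38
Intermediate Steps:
h = -1 (h = 8 - 9 = -1)
X(Q) = -4/Q³
W(M) = 9 - 3*√7/4 (W(M) = 9 - √(-4/4³ + 4) = 9 - √(-4*1/64 + 4) = 9 - √(-1/16 + 4) = 9 - √(63/16) = 9 - 3*√7/4)
a(I) = I*(-1 + I)/5 (a(I) = (I*(I - 1))/5 = (I*(-1 + I))/5 = I*(-1 + I)/5)
(-14 - 1*5)*a(W(1)) = (-14 - 1*5)*((9 - 3*√7/4)*(-1 + (9 - 3*√7/4))/5) = (-14 - 5)*((9 - 3*√7/4)*(8 - 3*√7/4)/5) = -19*(8 - 3*√7/4)*(9 - 3*√7/4)/5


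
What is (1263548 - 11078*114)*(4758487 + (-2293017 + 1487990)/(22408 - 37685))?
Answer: 47688714367456/15277 ≈ 3.1216e+9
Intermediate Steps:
(1263548 - 11078*114)*(4758487 + (-2293017 + 1487990)/(22408 - 37685)) = (1263548 - 1262892)*(4758487 - 805027/(-15277)) = 656*(4758487 - 805027*(-1/15277)) = 656*(4758487 + 805027/15277) = 656*(72696210926/15277) = 47688714367456/15277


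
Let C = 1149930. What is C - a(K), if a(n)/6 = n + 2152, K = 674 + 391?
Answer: 1130628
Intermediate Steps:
K = 1065
a(n) = 12912 + 6*n (a(n) = 6*(n + 2152) = 6*(2152 + n) = 12912 + 6*n)
C - a(K) = 1149930 - (12912 + 6*1065) = 1149930 - (12912 + 6390) = 1149930 - 1*19302 = 1149930 - 19302 = 1130628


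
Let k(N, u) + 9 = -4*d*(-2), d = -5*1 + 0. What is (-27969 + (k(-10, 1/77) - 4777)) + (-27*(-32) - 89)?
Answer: -32020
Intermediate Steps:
d = -5 (d = -5 + 0 = -5)
k(N, u) = -49 (k(N, u) = -9 - 4*(-5)*(-2) = -9 + 20*(-2) = -9 - 40 = -49)
(-27969 + (k(-10, 1/77) - 4777)) + (-27*(-32) - 89) = (-27969 + (-49 - 4777)) + (-27*(-32) - 89) = (-27969 - 4826) + (864 - 89) = -32795 + 775 = -32020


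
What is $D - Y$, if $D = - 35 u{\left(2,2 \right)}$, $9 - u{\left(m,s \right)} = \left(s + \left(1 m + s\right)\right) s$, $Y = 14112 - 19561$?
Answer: $5554$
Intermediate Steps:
$Y = -5449$ ($Y = 14112 - 19561 = -5449$)
$u{\left(m,s \right)} = 9 - s \left(m + 2 s\right)$ ($u{\left(m,s \right)} = 9 - \left(s + \left(1 m + s\right)\right) s = 9 - \left(s + \left(m + s\right)\right) s = 9 - \left(m + 2 s\right) s = 9 - s \left(m + 2 s\right)$)
$D = 105$ ($D = - 35 \left(9 - 2 \cdot 2^{2} - 2 \cdot 2\right) = - 35 \left(9 - 8 - 4\right) = \left(-35\right) \left(-3\right) = 105$)
$D - Y = 105 - -5449 = 105 + 5449 = 5554$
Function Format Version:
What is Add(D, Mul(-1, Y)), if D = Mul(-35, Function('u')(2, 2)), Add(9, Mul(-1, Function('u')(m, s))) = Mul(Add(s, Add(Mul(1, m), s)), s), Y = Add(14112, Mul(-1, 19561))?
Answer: 5554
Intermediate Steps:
Y = -5449 (Y = Add(14112, -19561) = -5449)
Function('u')(m, s) = Add(9, Mul(-1, s, Add(m, Mul(2, s)))) (Function('u')(m, s) = Add(9, Mul(-1, Mul(Add(s, Add(Mul(1, m), s)), s))) = Add(9, Mul(-1, Mul(Add(s, Add(m, s)), s))) = Add(9, Mul(-1, Mul(Add(m, Mul(2, s)), s))) = Add(9, Mul(-1, Mul(s, Add(m, Mul(2, s))))) = Add(9, Mul(-1, s, Add(m, Mul(2, s)))))
D = 105 (D = Mul(-35, Add(9, Mul(-2, Pow(2, 2)), Mul(-1, 2, 2))) = Mul(-35, Add(9, Mul(-2, 4), -4)) = Mul(-35, Add(9, -8, -4)) = Mul(-35, -3) = 105)
Add(D, Mul(-1, Y)) = Add(105, Mul(-1, -5449)) = Add(105, 5449) = 5554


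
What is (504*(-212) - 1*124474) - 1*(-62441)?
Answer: -168881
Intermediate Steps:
(504*(-212) - 1*124474) - 1*(-62441) = (-106848 - 124474) + 62441 = -231322 + 62441 = -168881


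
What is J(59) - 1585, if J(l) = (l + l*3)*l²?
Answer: 819931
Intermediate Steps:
J(l) = 4*l³ (J(l) = (l + 3*l)*l² = (4*l)*l² = 4*l³)
J(59) - 1585 = 4*59³ - 1585 = 4*205379 - 1585 = 821516 - 1585 = 819931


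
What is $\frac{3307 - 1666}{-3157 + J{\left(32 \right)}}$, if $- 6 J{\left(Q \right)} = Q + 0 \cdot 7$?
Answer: $- \frac{4923}{9487} \approx -0.51892$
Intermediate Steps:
$J{\left(Q \right)} = - \frac{Q}{6}$ ($J{\left(Q \right)} = - \frac{Q + 0 \cdot 7}{6} = - \frac{Q + 0}{6} = - \frac{Q}{6}$)
$\frac{3307 - 1666}{-3157 + J{\left(32 \right)}} = \frac{3307 - 1666}{-3157 - \frac{16}{3}} = \frac{1641}{-3157 - \frac{16}{3}} = \frac{1641}{- \frac{9487}{3}} = 1641 \left(- \frac{3}{9487}\right) = - \frac{4923}{9487}$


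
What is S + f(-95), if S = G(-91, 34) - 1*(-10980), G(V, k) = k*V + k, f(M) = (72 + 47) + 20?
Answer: 8059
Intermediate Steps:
f(M) = 139 (f(M) = 119 + 20 = 139)
G(V, k) = k + V*k (G(V, k) = V*k + k = k + V*k)
S = 7920 (S = 34*(1 - 91) - 1*(-10980) = 34*(-90) + 10980 = -3060 + 10980 = 7920)
S + f(-95) = 7920 + 139 = 8059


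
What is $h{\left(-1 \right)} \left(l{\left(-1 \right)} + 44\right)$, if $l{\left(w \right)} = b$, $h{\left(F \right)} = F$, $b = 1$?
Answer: $-45$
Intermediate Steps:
$l{\left(w \right)} = 1$
$h{\left(-1 \right)} \left(l{\left(-1 \right)} + 44\right) = - (1 + 44) = \left(-1\right) 45 = -45$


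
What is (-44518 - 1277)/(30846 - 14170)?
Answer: -45795/16676 ≈ -2.7462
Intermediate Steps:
(-44518 - 1277)/(30846 - 14170) = -45795/16676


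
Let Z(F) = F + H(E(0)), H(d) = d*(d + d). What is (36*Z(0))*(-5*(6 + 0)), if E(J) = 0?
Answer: 0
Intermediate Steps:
H(d) = 2*d**2 (H(d) = d*(2*d) = 2*d**2)
Z(F) = F (Z(F) = F + 2*0**2 = F + 2*0 = F + 0 = F)
(36*Z(0))*(-5*(6 + 0)) = (36*0)*(-5*(6 + 0)) = 0*(-5*6) = 0*(-30) = 0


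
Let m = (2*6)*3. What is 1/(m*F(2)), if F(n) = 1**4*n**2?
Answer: 1/144 ≈ 0.0069444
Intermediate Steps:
m = 36 (m = 12*3 = 36)
F(n) = n**2 (F(n) = 1*n**2 = n**2)
1/(m*F(2)) = 1/(36*2**2) = 1/(36*4) = 1/144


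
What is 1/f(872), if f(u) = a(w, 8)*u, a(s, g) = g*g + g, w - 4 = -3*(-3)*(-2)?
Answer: 1/62784 ≈ 1.5928e-5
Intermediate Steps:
w = -14 (w = 4 - 3*(-3)*(-2) = 4 + 9*(-2) = 4 - 18 = -14)
a(s, g) = g + g**2 (a(s, g) = g**2 + g = g + g**2)
f(u) = 72*u (f(u) = (8*(1 + 8))*u = (8*9)*u = 72*u)
1/f(872) = 1/(72*872) = 1/62784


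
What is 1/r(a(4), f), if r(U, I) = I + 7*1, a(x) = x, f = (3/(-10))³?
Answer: 1000/6973 ≈ 0.14341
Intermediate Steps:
f = -27/1000 (f = (3*(-⅒))³ = (-3/10)³ = -27/1000 ≈ -0.027000)
r(U, I) = 7 + I (r(U, I) = I + 7 = 7 + I)
1/r(a(4), f) = 1/(7 - 27/1000) = 1/(6973/1000) = 1000/6973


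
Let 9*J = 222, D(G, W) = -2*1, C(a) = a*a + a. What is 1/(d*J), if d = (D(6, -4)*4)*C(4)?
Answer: -3/11840 ≈ -0.00025338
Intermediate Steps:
C(a) = a + a² (C(a) = a² + a = a + a²)
D(G, W) = -2
J = 74/3 (J = (⅑)*222 = 74/3 ≈ 24.667)
d = -160 (d = (-2*4)*(4*(1 + 4)) = -32*5 = -8*20 = -160)
1/(d*J) = 1/(-160*74/3) = 1/(-11840/3) = -3/11840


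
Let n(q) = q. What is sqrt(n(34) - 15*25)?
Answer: I*sqrt(341) ≈ 18.466*I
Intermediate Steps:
sqrt(n(34) - 15*25) = sqrt(34 - 15*25) = sqrt(34 - 375) = sqrt(-341) = I*sqrt(341)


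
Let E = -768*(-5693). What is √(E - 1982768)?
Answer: 4*√149341 ≈ 1545.8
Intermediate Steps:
E = 4372224
√(E - 1982768) = √(4372224 - 1982768) = √2389456 = 4*√149341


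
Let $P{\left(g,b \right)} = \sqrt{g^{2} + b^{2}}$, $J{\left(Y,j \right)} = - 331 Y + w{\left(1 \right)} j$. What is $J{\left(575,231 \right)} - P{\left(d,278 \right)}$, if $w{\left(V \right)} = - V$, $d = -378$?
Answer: $-190556 - 2 \sqrt{55042} \approx -1.9103 \cdot 10^{5}$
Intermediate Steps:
$J{\left(Y,j \right)} = - j - 331 Y$ ($J{\left(Y,j \right)} = - 331 Y + \left(-1\right) 1 j = - 331 Y - j = - j - 331 Y$)
$P{\left(g,b \right)} = \sqrt{b^{2} + g^{2}}$
$J{\left(575,231 \right)} - P{\left(d,278 \right)} = \left(\left(-1\right) 231 - 190325\right) - \sqrt{278^{2} + \left(-378\right)^{2}} = \left(-231 - 190325\right) - \sqrt{77284 + 142884} = -190556 - \sqrt{220168} = -190556 - 2 \sqrt{55042}$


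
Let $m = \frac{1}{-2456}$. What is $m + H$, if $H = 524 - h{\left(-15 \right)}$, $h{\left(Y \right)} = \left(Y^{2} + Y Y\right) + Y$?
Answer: $\frac{218583}{2456} \approx 89.0$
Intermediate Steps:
$h{\left(Y \right)} = Y + 2 Y^{2}$ ($h{\left(Y \right)} = \left(Y^{2} + Y^{2}\right) + Y = 2 Y^{2} + Y = Y + 2 Y^{2}$)
$m = - \frac{1}{2456} \approx -0.00040717$
$H = 89$ ($H = 524 - - 15 \left(1 + 2 \left(-15\right)\right) = 524 - - 15 \left(1 - 30\right) = 524 - \left(-15\right) \left(-29\right) = 524 - 435 = 89$)
$m + H = - \frac{1}{2456} + 89 = \frac{218583}{2456}$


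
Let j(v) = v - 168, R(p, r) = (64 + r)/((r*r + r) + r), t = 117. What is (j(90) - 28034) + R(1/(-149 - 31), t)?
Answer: -391403195/13923 ≈ -28112.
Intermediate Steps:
R(p, r) = (64 + r)/(r² + 2*r) (R(p, r) = (64 + r)/((r² + r) + r) = (64 + r)/((r + r²) + r) = (64 + r)/(r² + 2*r))
j(v) = -168 + v
(j(90) - 28034) + R(1/(-149 - 31), t) = ((-168 + 90) - 28034) + (64 + 117)/(117*(2 + 117)) = (-78 - 28034) + (1/117)*181/119 = -28112 + (1/117)*(1/119)*181 = -28112 + 181/13923 = -391403195/13923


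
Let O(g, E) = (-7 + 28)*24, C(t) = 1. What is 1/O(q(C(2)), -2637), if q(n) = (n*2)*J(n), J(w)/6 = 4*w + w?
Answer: 1/504 ≈ 0.0019841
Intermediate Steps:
J(w) = 30*w (J(w) = 6*(4*w + w) = 6*(5*w) = 30*w)
q(n) = 60*n**2 (q(n) = (n*2)*(30*n) = (2*n)*(30*n) = 60*n**2)
O(g, E) = 504 (O(g, E) = 21*24 = 504)
1/O(q(C(2)), -2637) = 1/504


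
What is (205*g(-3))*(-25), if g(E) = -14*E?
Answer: -215250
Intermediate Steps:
(205*g(-3))*(-25) = (205*(-14*(-3)))*(-25) = (205*42)*(-25) = 8610*(-25) = -215250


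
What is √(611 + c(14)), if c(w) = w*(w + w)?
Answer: √1003 ≈ 31.670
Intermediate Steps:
c(w) = 2*w² (c(w) = w*(2*w) = 2*w²)
√(611 + c(14)) = √(611 + 2*14²) = √(611 + 2*196) = √(611 + 392) = √1003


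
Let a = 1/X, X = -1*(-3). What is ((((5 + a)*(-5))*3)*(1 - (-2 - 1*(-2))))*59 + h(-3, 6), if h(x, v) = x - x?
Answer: -4720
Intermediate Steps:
X = 3
a = ⅓ (a = 1/3 = ⅓ ≈ 0.33333)
h(x, v) = 0
((((5 + a)*(-5))*3)*(1 - (-2 - 1*(-2))))*59 + h(-3, 6) = ((((5 + ⅓)*(-5))*3)*(1 - (-2 - 1*(-2))))*59 + 0 = ((((16/3)*(-5))*3)*(1 - (-2 + 2)))*59 + 0 = ((-80/3*3)*(1 - 1*0))*59 + 0 = -80*(1 + 0)*59 + 0 = -80*1*59 + 0 = -80*59 + 0 = -4720 + 0 = -4720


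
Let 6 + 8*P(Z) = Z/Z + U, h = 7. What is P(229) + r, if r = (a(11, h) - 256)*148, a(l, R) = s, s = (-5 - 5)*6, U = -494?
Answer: -374643/8 ≈ -46830.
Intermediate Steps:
s = -60 (s = -10*6 = -60)
P(Z) = -499/8 (P(Z) = -3/4 + (Z/Z - 494)/8 = -3/4 + (1 - 494)/8 = -3/4 + (1/8)*(-493) = -3/4 - 493/8 = -499/8)
a(l, R) = -60
r = -46768 (r = (-60 - 256)*148 = -316*148 = -46768)
P(229) + r = -499/8 - 46768 = -374643/8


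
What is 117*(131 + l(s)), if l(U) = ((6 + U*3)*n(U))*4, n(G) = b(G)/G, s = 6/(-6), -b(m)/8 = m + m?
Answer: -7137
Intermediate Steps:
b(m) = -16*m (b(m) = -8*(m + m) = -16*m)
s = -1 (s = 6*(-1/6) = -1)
n(G) = -16 (n(G) = (-16*G)/G = -16)
l(U) = -384 - 192*U (l(U) = ((6 + U*3)*(-16))*4 = ((6 + 3*U)*(-16))*4 = (-96 - 48*U)*4 = -384 - 192*U)
117*(131 + l(s)) = 117*(131 + (-384 - 192*(-1))) = 117*(131 + (-384 + 192)) = 117*(131 - 192) = 117*(-61) = -7137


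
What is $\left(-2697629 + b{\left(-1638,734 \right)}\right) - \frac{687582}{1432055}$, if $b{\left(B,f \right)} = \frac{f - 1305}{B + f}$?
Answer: $- \frac{3492290204096603}{1294577720} \approx -2.6976 \cdot 10^{6}$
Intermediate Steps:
$b{\left(B,f \right)} = \frac{-1305 + f}{B + f}$
$\left(-2697629 + b{\left(-1638,734 \right)}\right) - \frac{687582}{1432055} = \left(-2697629 + \frac{-1305 + 734}{-1638 + 734}\right) - \frac{687582}{1432055} = \left(-2697629 + \frac{1}{-904} \left(-571\right)\right) - \frac{687582}{1432055} = \left(-2697629 - - \frac{571}{904}\right) - \frac{687582}{1432055} = \left(-2697629 + \frac{571}{904}\right) - \frac{687582}{1432055} = - \frac{2438656045}{904} - \frac{687582}{1432055} = - \frac{3492290204096603}{1294577720}$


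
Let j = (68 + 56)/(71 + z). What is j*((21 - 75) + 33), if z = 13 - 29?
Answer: -2604/55 ≈ -47.345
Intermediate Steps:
z = -16
j = 124/55 (j = (68 + 56)/(71 - 16) = 124/55 ≈ 2.2545)
j*((21 - 75) + 33) = 124*((21 - 75) + 33)/55 = 124*(-54 + 33)/55 = (124/55)*(-21) = -2604/55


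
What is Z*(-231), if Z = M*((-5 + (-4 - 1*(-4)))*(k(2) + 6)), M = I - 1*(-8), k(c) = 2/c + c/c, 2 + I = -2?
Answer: 36960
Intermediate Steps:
I = -4 (I = -2 - 2 = -4)
k(c) = 1 + 2/c (k(c) = 2/c + 1 = 1 + 2/c)
M = 4 (M = -4 - 1*(-8) = -4 + 8 = 4)
Z = -160 (Z = 4*((-5 + (-4 - 1*(-4)))*((2 + 2)/2 + 6)) = 4*((-5 + (-4 + 4))*((½)*4 + 6)) = 4*((-5 + 0)*(2 + 6)) = 4*(-5*8) = 4*(-40) = -160)
Z*(-231) = -160*(-231) = 36960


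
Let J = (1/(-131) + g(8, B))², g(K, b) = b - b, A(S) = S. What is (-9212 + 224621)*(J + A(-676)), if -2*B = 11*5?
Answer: -2498924266515/17161 ≈ -1.4562e+8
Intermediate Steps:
B = -55/2 (B = -11*5/2 = -½*55 = -55/2 ≈ -27.500)
g(K, b) = 0
J = 1/17161 (J = (1/(-131) + 0)² = (-1/131 + 0)² = (-1/131)² = 1/17161 ≈ 5.8272e-5)
(-9212 + 224621)*(J + A(-676)) = (-9212 + 224621)*(1/17161 - 676) = 215409*(-11600835/17161) = -2498924266515/17161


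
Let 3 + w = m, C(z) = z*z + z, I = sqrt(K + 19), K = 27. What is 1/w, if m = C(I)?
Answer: 43/1803 - sqrt(46)/1803 ≈ 0.020087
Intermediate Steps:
I = sqrt(46) (I = sqrt(27 + 19) = sqrt(46) ≈ 6.7823)
C(z) = z + z**2 (C(z) = z**2 + z = z + z**2)
m = sqrt(46)*(1 + sqrt(46)) ≈ 52.782
w = 43 + sqrt(46) (w = -3 + (46 + sqrt(46)) = 43 + sqrt(46) ≈ 49.782)
1/w = 1/(43 + sqrt(46))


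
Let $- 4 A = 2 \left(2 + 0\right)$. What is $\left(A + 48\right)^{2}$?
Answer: $2209$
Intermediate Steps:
$A = -1$ ($A = - \frac{2 \left(2 + 0\right)}{4} = - \frac{2 \cdot 2}{4} = \left(- \frac{1}{4}\right) 4 = -1$)
$\left(A + 48\right)^{2} = \left(-1 + 48\right)^{2} = 47^{2} = 2209$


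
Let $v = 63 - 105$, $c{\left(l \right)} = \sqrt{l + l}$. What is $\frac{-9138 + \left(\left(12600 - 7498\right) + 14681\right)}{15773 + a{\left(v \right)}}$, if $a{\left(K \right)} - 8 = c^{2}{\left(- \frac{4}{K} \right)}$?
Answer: $\frac{44709}{66281} \approx 0.67454$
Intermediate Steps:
$c{\left(l \right)} = \sqrt{2} \sqrt{l}$ ($c{\left(l \right)} = \sqrt{2 l} = \sqrt{2} \sqrt{l}$)
$v = -42$ ($v = 63 - 105 = -42$)
$a{\left(K \right)} = 8 - \frac{8}{K}$ ($a{\left(K \right)} = 8 + \left(\sqrt{2} \sqrt{- \frac{4}{K}}\right)^{2} = 8 + \left(\sqrt{2} \cdot 2 \sqrt{- \frac{1}{K}}\right)^{2} = 8 + \left(2 \sqrt{2} \sqrt{- \frac{1}{K}}\right)^{2} = 8 - \frac{8}{K}$)
$\frac{-9138 + \left(\left(12600 - 7498\right) + 14681\right)}{15773 + a{\left(v \right)}} = \frac{-9138 + \left(\left(12600 - 7498\right) + 14681\right)}{15773 + \left(8 - \frac{8}{-42}\right)} = \frac{-9138 + \left(5102 + 14681\right)}{15773 + \left(8 - - \frac{4}{21}\right)} = \frac{-9138 + 19783}{15773 + \left(8 + \frac{4}{21}\right)} = \frac{10645}{15773 + \frac{172}{21}} = \frac{10645}{\frac{331405}{21}} = 10645 \cdot \frac{21}{331405} = \frac{44709}{66281}$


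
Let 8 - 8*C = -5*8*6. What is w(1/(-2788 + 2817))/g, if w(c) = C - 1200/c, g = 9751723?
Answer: -34769/9751723 ≈ -0.0035654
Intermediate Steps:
C = 31 (C = 1 - (-5*8)*6/8 = 1 - (-5)*6 = 1 - ⅛*(-240) = 1 + 30 = 31)
w(c) = 31 - 1200/c
w(1/(-2788 + 2817))/g = (31 - 1200/(1/(-2788 + 2817)))/9751723 = (31 - 1200/(1/29))*(1/9751723) = (31 - 1200/1/29)*(1/9751723) = (31 - 1200*29)*(1/9751723) = (31 - 34800)*(1/9751723) = -34769*1/9751723 = -34769/9751723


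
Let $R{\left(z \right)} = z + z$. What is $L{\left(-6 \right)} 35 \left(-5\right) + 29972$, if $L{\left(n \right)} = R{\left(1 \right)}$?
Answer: $29622$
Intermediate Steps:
$R{\left(z \right)} = 2 z$
$L{\left(n \right)} = 2$ ($L{\left(n \right)} = 2 \cdot 1 = 2$)
$L{\left(-6 \right)} 35 \left(-5\right) + 29972 = 2 \cdot 35 \left(-5\right) + 29972 = 70 \left(-5\right) + 29972 = -350 + 29972 = 29622$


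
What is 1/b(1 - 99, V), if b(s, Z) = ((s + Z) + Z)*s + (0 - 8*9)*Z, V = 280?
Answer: -1/65436 ≈ -1.5282e-5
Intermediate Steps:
b(s, Z) = -72*Z + s*(s + 2*Z) (b(s, Z) = ((Z + s) + Z)*s + (0 - 72)*Z = (s + 2*Z)*s - 72*Z = s*(s + 2*Z) - 72*Z = -72*Z + s*(s + 2*Z))
1/b(1 - 99, V) = 1/((1 - 99)**2 - 72*280 + 2*280*(1 - 99)) = 1/((-98)**2 - 20160 + 2*280*(-98)) = 1/(9604 - 20160 - 54880) = 1/(-65436) = -1/65436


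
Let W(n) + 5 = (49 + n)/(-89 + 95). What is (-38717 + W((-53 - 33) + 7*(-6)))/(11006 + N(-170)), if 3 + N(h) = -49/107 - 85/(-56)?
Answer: -696303356/197808981 ≈ -3.5201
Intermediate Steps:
N(h) = -11625/5992 (N(h) = -3 + (-49/107 - 85/(-56)) = -3 + (-49*1/107 - 85*(-1/56)) = -3 + (-49/107 + 85/56) = -3 + 6351/5992 = -11625/5992)
W(n) = 19/6 + n/6 (W(n) = -5 + (49 + n)/(-89 + 95) = -5 + (49 + n)/6 = -5 + (49 + n)*(⅙) = -5 + (49/6 + n/6) = 19/6 + n/6)
(-38717 + W((-53 - 33) + 7*(-6)))/(11006 + N(-170)) = (-38717 + (19/6 + ((-53 - 33) + 7*(-6))/6))/(11006 - 11625/5992) = (-38717 + (19/6 + (-86 - 42)/6))/(65936327/5992) = (-38717 + (19/6 + (⅙)*(-128)))*(5992/65936327) = (-38717 + (19/6 - 64/3))*(5992/65936327) = (-38717 - 109/6)*(5992/65936327) = -232411/6*5992/65936327 = -696303356/197808981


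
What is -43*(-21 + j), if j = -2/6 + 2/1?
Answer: 2494/3 ≈ 831.33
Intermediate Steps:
j = 5/3 (j = -2*1/6 + 2*1 = -1/3 + 2 = 5/3 ≈ 1.6667)
-43*(-21 + j) = -43*(-21 + 5/3) = -43*(-58/3) = 2494/3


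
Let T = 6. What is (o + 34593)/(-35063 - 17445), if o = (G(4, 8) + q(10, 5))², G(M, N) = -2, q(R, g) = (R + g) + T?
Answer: -17477/26254 ≈ -0.66569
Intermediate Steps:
q(R, g) = 6 + R + g (q(R, g) = (R + g) + 6 = 6 + R + g)
o = 361 (o = (-2 + (6 + 10 + 5))² = (-2 + 21)² = 19² = 361)
(o + 34593)/(-35063 - 17445) = (361 + 34593)/(-35063 - 17445) = 34954/(-52508) = 34954*(-1/52508) = -17477/26254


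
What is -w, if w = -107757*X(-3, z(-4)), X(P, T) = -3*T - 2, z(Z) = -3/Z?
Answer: -1831869/4 ≈ -4.5797e+5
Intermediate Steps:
X(P, T) = -2 - 3*T
w = 1831869/4 (w = -107757*(-2 - (-9)/(-4)) = -107757*(-2 - (-9)*(-1)/4) = -107757*(-2 - 3*3/4) = -107757*(-2 - 9/4) = -107757*(-17/4) = 1831869/4 ≈ 4.5797e+5)
-w = -1*1831869/4 = -1831869/4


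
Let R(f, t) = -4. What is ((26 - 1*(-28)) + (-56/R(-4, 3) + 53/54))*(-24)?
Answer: -14900/9 ≈ -1655.6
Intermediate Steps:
((26 - 1*(-28)) + (-56/R(-4, 3) + 53/54))*(-24) = ((26 - 1*(-28)) + (-56/(-4) + 53/54))*(-24) = ((26 + 28) + (-56*(-1/4) + 53*(1/54)))*(-24) = (54 + (14 + 53/54))*(-24) = (54 + 809/54)*(-24) = (3725/54)*(-24) = -14900/9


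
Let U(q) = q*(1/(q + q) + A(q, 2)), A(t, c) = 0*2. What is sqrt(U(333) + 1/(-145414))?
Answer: sqrt(2643117571)/72707 ≈ 0.70710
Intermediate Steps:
A(t, c) = 0
U(q) = 1/2 (U(q) = q*(1/(q + q) + 0) = q*(1/(2*q) + 0) = q*(1/(2*q)) = 1/2)
sqrt(U(333) + 1/(-145414)) = sqrt(1/2 + 1/(-145414)) = sqrt(1/2 - 1/145414) = sqrt(36353/72707) = sqrt(2643117571)/72707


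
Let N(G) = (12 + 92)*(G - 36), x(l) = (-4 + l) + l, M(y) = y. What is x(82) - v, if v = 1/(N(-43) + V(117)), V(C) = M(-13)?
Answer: 1316641/8229 ≈ 160.00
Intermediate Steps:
V(C) = -13
x(l) = -4 + 2*l
N(G) = -3744 + 104*G (N(G) = 104*(-36 + G) = -3744 + 104*G)
v = -1/8229 (v = 1/((-3744 + 104*(-43)) - 13) = 1/((-3744 - 4472) - 13) = 1/(-8216 - 13) = 1/(-8229) = -1/8229 ≈ -0.00012152)
x(82) - v = (-4 + 2*82) - 1*(-1/8229) = (-4 + 164) + 1/8229 = 160 + 1/8229 = 1316641/8229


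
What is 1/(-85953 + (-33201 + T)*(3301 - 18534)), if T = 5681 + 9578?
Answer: 1/273224533 ≈ 3.6600e-9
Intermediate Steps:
T = 15259
1/(-85953 + (-33201 + T)*(3301 - 18534)) = 1/(-85953 + (-33201 + 15259)*(3301 - 18534)) = 1/(-85953 - 17942*(-15233)) = 1/(-85953 + 273310486) = 1/273224533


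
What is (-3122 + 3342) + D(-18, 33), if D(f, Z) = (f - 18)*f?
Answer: 868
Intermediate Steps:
D(f, Z) = f*(-18 + f) (D(f, Z) = (-18 + f)*f = f*(-18 + f))
(-3122 + 3342) + D(-18, 33) = (-3122 + 3342) - 18*(-18 - 18) = 220 - 18*(-36) = 220 + 648 = 868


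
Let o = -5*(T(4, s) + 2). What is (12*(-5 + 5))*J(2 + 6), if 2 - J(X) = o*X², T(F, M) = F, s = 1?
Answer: 0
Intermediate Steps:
o = -30 (o = -5*(4 + 2) = -5*6 = -30)
J(X) = 2 + 30*X² (J(X) = 2 - (-30)*X² = 2 + 30*X²)
(12*(-5 + 5))*J(2 + 6) = (12*(-5 + 5))*(2 + 30*(2 + 6)²) = (12*0)*(2 + 30*8²) = 0*(2 + 30*64) = 0*(2 + 1920) = 0*1922 = 0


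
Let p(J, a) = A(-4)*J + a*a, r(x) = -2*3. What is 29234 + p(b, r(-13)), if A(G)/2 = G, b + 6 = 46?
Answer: 28950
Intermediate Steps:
b = 40 (b = -6 + 46 = 40)
A(G) = 2*G
r(x) = -6
p(J, a) = a² - 8*J (p(J, a) = (2*(-4))*J + a*a = -8*J + a² = a² - 8*J)
29234 + p(b, r(-13)) = 29234 + ((-6)² - 8*40) = 29234 + (36 - 320) = 29234 - 284 = 28950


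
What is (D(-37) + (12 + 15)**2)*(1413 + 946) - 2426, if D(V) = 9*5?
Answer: 1823440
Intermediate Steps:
D(V) = 45
(D(-37) + (12 + 15)**2)*(1413 + 946) - 2426 = (45 + (12 + 15)**2)*(1413 + 946) - 2426 = (45 + 27**2)*2359 - 2426 = (45 + 729)*2359 - 2426 = 774*2359 - 2426 = 1825866 - 2426 = 1823440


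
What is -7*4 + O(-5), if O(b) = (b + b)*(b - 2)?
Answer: 42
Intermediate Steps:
O(b) = 2*b*(-2 + b) (O(b) = (2*b)*(-2 + b) = 2*b*(-2 + b))
-7*4 + O(-5) = -7*4 + 2*(-5)*(-2 - 5) = -28 + 2*(-5)*(-7) = -28 + 70 = 42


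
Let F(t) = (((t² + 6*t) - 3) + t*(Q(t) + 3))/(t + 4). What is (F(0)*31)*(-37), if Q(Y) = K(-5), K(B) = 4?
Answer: 3441/4 ≈ 860.25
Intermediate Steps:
Q(Y) = 4
F(t) = (-3 + t² + 13*t)/(4 + t) (F(t) = (((t² + 6*t) - 3) + t*(4 + 3))/(t + 4) = ((-3 + t² + 6*t) + t*7)/(4 + t) = ((-3 + t² + 6*t) + 7*t)/(4 + t) = (-3 + t² + 13*t)/(4 + t))
(F(0)*31)*(-37) = (((-3 + 0² + 13*0)/(4 + 0))*31)*(-37) = (((-3 + 0 + 0)/4)*31)*(-37) = (((¼)*(-3))*31)*(-37) = -¾*31*(-37) = -93/4*(-37) = 3441/4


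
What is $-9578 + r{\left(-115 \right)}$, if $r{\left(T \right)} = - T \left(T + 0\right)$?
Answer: $-22803$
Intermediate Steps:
$r{\left(T \right)} = - T^{2}$ ($r{\left(T \right)} = - T T = - T^{2}$)
$-9578 + r{\left(-115 \right)} = -9578 - \left(-115\right)^{2} = -9578 - 13225 = -22803$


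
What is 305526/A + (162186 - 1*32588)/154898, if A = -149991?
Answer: -4647805455/3872217653 ≈ -1.2003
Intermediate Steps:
305526/A + (162186 - 1*32588)/154898 = 305526/(-149991) + (162186 - 1*32588)/154898 = 305526*(-1/149991) + (162186 - 32588)*(1/154898) = -101842/49997 + 129598*(1/154898) = -101842/49997 + 64799/77449 = -4647805455/3872217653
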